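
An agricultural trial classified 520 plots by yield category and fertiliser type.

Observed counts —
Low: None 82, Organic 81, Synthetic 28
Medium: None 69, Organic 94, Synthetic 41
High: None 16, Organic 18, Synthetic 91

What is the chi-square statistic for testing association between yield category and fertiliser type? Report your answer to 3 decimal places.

140.327

Row totals: 191, 204, 125. Column totals: 167, 193, 160. Grand total N = 520.
Expected counts (row total × column total / N):
  Low, None: 191×167/520 = 61.3404
  Low, Organic: 191×193/520 = 70.8904
  Low, Synthetic: 191×160/520 = 58.7692
  Medium, None: 204×167/520 = 65.5154
  Medium, Organic: 204×193/520 = 75.7154
  Medium, Synthetic: 204×160/520 = 62.7692
  High, None: 125×167/520 = 40.1442
  High, Organic: 125×193/520 = 46.3942
  High, Synthetic: 125×160/520 = 38.4615
Contributions (O − E)²/E:
  (82 − 61.3404)²/61.3404 = 6.9582
  (81 − 70.8904)²/70.8904 = 1.4417
  (28 − 58.7692)²/58.7692 = 16.1095
  (69 − 65.5154)²/65.5154 = 0.1853
  (94 − 75.7154)²/75.7154 = 4.4156
  (41 − 62.7692)²/62.7692 = 7.5499
  (16 − 40.1442)²/40.1442 = 14.5212
  (18 − 46.3942)²/46.3942 = 17.3778
  (91 − 38.4615)²/38.4615 = 71.7677
χ² = 6.9582 + 1.4417 + 16.1095 + 0.1853 + 4.4156 + 7.5499 + 14.5212 + 17.3778 + 71.7677 = 140.327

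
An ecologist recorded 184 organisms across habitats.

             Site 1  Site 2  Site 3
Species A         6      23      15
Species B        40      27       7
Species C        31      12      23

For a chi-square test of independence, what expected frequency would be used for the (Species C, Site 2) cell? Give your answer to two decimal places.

Row total (Species C) = 66; column total (Site 2) = 62; grand total N = 184.
Expected count = (row total × column total) / N = 66 × 62 / 184 = 22.24.

22.24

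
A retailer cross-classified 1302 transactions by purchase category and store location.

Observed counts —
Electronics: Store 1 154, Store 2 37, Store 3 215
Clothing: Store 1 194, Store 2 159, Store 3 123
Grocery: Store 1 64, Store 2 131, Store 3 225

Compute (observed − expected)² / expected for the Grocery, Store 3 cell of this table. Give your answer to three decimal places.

10.365

Row total (Grocery) = 420; column total (Store 3) = 563; N = 1302.
Expected count E = 420 × 563 / 1302 = 181.6129.
Contribution = (O − E)²/E = (225 − 181.6129)² / 181.6129 = 10.365.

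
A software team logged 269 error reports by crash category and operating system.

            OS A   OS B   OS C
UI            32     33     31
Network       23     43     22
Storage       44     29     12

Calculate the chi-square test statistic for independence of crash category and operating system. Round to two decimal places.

Row totals: 96, 88, 85. Column totals: 99, 105, 65. Grand total N = 269.
Expected counts (row total × column total / N):
  UI, OS A: 96×99/269 = 35.331
  UI, OS B: 96×105/269 = 37.472
  UI, OS C: 96×65/269 = 23.197
  Network, OS A: 88×99/269 = 32.387
  Network, OS B: 88×105/269 = 34.349
  Network, OS C: 88×65/269 = 21.264
  Storage, OS A: 85×99/269 = 31.283
  Storage, OS B: 85×105/269 = 33.178
  Storage, OS C: 85×65/269 = 20.539
Contributions (O − E)²/E:
  (32 − 35.331)²/35.331 = 0.3140
  (33 − 37.472)²/37.472 = 0.5337
  (31 − 23.197)²/23.197 = 2.6248
  (23 − 32.387)²/32.387 = 2.7207
  (43 − 34.349)²/34.349 = 2.1788
  (22 − 21.264)²/21.264 = 0.0255
  (44 − 31.283)²/31.283 = 5.1696
  (29 − 33.178)²/33.178 = 0.5261
  (12 − 20.539)²/20.539 = 3.5501
χ² = 0.3140 + 0.5337 + 2.6248 + 2.7207 + 2.1788 + 0.0255 + 5.1696 + 0.5261 + 3.5501 = 17.64

17.64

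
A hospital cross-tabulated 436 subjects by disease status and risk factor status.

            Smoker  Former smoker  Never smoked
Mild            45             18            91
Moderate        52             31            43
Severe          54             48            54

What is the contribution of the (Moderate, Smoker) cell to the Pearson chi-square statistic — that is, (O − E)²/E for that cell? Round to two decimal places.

1.60

Row total (Moderate) = 126; column total (Smoker) = 151; N = 436.
Expected count E = 126 × 151 / 436 = 43.638.
Contribution = (O − E)²/E = (52 − 43.638)² / 43.638 = 1.60.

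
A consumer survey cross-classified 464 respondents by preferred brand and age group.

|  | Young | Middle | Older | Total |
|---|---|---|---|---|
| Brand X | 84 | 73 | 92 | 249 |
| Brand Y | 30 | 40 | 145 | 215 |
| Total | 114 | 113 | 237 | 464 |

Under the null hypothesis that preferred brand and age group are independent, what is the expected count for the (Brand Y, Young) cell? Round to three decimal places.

Row total (Brand Y) = 215; column total (Young) = 114; grand total N = 464.
Expected count = (row total × column total) / N = 215 × 114 / 464 = 52.823.

52.823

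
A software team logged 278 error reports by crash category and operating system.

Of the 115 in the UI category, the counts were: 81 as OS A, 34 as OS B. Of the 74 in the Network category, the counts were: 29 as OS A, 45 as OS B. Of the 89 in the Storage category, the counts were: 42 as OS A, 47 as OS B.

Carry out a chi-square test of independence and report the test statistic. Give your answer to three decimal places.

20.698

Row totals: 115, 74, 89. Column totals: 152, 126. Grand total N = 278.
Expected counts (row total × column total / N):
  UI, OS A: 115×152/278 = 62.8777
  UI, OS B: 115×126/278 = 52.1223
  Network, OS A: 74×152/278 = 40.4604
  Network, OS B: 74×126/278 = 33.5396
  Storage, OS A: 89×152/278 = 48.6619
  Storage, OS B: 89×126/278 = 40.3381
Contributions (O − E)²/E:
  (81 − 62.8777)²/62.8777 = 5.2231
  (34 − 52.1223)²/52.1223 = 6.3009
  (29 − 40.4604)²/40.4604 = 3.2462
  (45 − 33.5396)²/33.5396 = 3.9160
  (42 − 48.6619)²/48.6619 = 0.9120
  (47 − 40.3381)²/40.3381 = 1.1002
χ² = 5.2231 + 6.3009 + 3.2462 + 3.9160 + 0.9120 + 1.1002 = 20.698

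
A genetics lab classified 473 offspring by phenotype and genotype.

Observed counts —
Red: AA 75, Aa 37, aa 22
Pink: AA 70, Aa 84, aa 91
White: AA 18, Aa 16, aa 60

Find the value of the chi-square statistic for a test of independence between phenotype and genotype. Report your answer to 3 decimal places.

Row totals: 134, 245, 94. Column totals: 163, 137, 173. Grand total N = 473.
Expected counts (row total × column total / N):
  Red, AA: 134×163/473 = 46.1776
  Red, Aa: 134×137/473 = 38.8118
  Red, aa: 134×173/473 = 49.0106
  Pink, AA: 245×163/473 = 84.4292
  Pink, Aa: 245×137/473 = 70.9619
  Pink, aa: 245×173/473 = 89.6089
  White, AA: 94×163/473 = 32.3932
  White, Aa: 94×137/473 = 27.2262
  White, aa: 94×173/473 = 34.3805
Contributions (O − E)²/E:
  (75 − 46.1776)²/46.1776 = 17.9899
  (37 − 38.8118)²/38.8118 = 0.0846
  (22 − 49.0106)²/49.0106 = 14.8860
  (70 − 84.4292)²/84.4292 = 2.4660
  (84 − 70.9619)²/70.9619 = 2.3955
  (91 − 89.6089)²/89.6089 = 0.0216
  (18 − 32.3932)²/32.3932 = 6.3953
  (16 − 27.2262)²/27.2262 = 4.6289
  (60 − 34.3805)²/34.3805 = 19.0910
χ² = 17.9899 + 0.0846 + 14.8860 + 2.4660 + 2.3955 + 0.0216 + 6.3953 + 4.6289 + 19.0910 = 67.959

67.959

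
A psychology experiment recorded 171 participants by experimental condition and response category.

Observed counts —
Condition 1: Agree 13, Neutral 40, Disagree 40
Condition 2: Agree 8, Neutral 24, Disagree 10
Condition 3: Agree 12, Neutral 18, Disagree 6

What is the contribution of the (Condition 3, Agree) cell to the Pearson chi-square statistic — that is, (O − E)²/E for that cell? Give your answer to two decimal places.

Row total (Condition 3) = 36; column total (Agree) = 33; N = 171.
Expected count E = 36 × 33 / 171 = 6.9474.
Contribution = (O − E)²/E = (12 − 6.9474)² / 6.9474 = 3.67.

3.67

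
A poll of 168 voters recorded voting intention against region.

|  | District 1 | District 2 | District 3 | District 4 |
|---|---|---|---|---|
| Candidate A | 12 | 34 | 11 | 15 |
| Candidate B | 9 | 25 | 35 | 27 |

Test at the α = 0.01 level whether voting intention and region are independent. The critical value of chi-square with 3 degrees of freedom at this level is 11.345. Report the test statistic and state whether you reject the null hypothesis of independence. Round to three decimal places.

14.622; reject H₀

Row totals: 72, 96. Column totals: 21, 59, 46, 42. Grand total N = 168.
Expected counts (row total × column total / N):
  Candidate A, District 1: 72×21/168 = 9.0000
  Candidate A, District 2: 72×59/168 = 25.2857
  Candidate A, District 3: 72×46/168 = 19.7143
  Candidate A, District 4: 72×42/168 = 18.0000
  Candidate B, District 1: 96×21/168 = 12.0000
  Candidate B, District 2: 96×59/168 = 33.7143
  Candidate B, District 3: 96×46/168 = 26.2857
  Candidate B, District 4: 96×42/168 = 24.0000
Contributions (O − E)²/E:
  (12 − 9.0000)²/9.0000 = 1.0000
  (34 − 25.2857)²/25.2857 = 3.0032
  (11 − 19.7143)²/19.7143 = 3.8520
  (15 − 18.0000)²/18.0000 = 0.5000
  (9 − 12.0000)²/12.0000 = 0.7500
  (25 − 33.7143)²/33.7143 = 2.2524
  (35 − 26.2857)²/26.2857 = 2.8890
  (27 − 24.0000)²/24.0000 = 0.3750
χ² = 1.0000 + 3.0032 + 3.8520 + 0.5000 + 0.7500 + 2.2524 + 2.8890 + 0.3750 = 14.622
df = (2−1)(4−1) = 3. Since 14.622 > 11.345, reject the null hypothesis of independence at α = 0.01.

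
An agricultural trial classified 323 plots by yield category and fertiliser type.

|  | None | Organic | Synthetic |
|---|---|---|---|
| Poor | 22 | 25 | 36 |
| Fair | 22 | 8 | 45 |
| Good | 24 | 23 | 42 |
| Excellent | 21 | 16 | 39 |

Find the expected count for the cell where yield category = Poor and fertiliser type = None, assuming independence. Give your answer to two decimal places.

22.87

Row total (Poor) = 83; column total (None) = 89; grand total N = 323.
Expected count = (row total × column total) / N = 83 × 89 / 323 = 22.87.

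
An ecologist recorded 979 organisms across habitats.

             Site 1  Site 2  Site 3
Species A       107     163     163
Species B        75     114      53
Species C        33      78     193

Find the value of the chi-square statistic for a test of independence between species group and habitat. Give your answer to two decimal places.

Row totals: 433, 242, 304. Column totals: 215, 355, 409. Grand total N = 979.
Expected counts (row total × column total / N):
  Species A, Site 1: 433×215/979 = 95.092
  Species A, Site 2: 433×355/979 = 157.012
  Species A, Site 3: 433×409/979 = 180.896
  Species B, Site 1: 242×215/979 = 53.146
  Species B, Site 2: 242×355/979 = 87.753
  Species B, Site 3: 242×409/979 = 101.101
  Species C, Site 1: 304×215/979 = 66.762
  Species C, Site 2: 304×355/979 = 110.235
  Species C, Site 3: 304×409/979 = 127.003
Contributions (O − E)²/E:
  (107 − 95.092)²/95.092 = 1.4912
  (163 − 157.012)²/157.012 = 0.2284
  (163 − 180.896)²/180.896 = 1.7704
  (75 − 53.146)²/53.146 = 8.9865
  (114 − 87.753)²/87.753 = 7.8505
  (53 − 101.101)²/101.101 = 22.8851
  (33 − 66.762)²/66.762 = 17.0737
  (78 − 110.235)²/110.235 = 9.4262
  (193 − 127.003)²/127.003 = 34.2953
χ² = 1.4912 + 0.2284 + 1.7704 + 8.9865 + 7.8505 + 22.8851 + 17.0737 + 9.4262 + 34.2953 = 104.01

104.01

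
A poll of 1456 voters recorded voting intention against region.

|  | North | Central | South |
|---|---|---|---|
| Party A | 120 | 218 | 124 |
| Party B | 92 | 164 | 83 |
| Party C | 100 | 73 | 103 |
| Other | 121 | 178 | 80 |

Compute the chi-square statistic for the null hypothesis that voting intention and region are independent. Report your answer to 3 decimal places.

Row totals: 462, 339, 276, 379. Column totals: 433, 633, 390. Grand total N = 1456.
Expected counts (row total × column total / N):
  Party A, North: 462×433/1456 = 137.3942
  Party A, Central: 462×633/1456 = 200.8558
  Party A, South: 462×390/1456 = 123.7500
  Party B, North: 339×433/1456 = 100.8152
  Party B, Central: 339×633/1456 = 147.3812
  Party B, South: 339×390/1456 = 90.8036
  Party C, North: 276×433/1456 = 82.0797
  Party C, Central: 276×633/1456 = 119.9918
  Party C, South: 276×390/1456 = 73.9286
  Other, North: 379×433/1456 = 112.7109
  Other, Central: 379×633/1456 = 164.7713
  Other, South: 379×390/1456 = 101.5179
Contributions (O − E)²/E:
  (120 − 137.3942)²/137.3942 = 2.2021
  (218 − 200.8558)²/200.8558 = 1.4634
  (124 − 123.7500)²/123.7500 = 0.0005
  (92 − 100.8152)²/100.8152 = 0.7708
  (164 − 147.3812)²/147.3812 = 1.8739
  (83 − 90.8036)²/90.8036 = 0.6706
  (100 − 82.0797)²/82.0797 = 3.9125
  (73 − 119.9918)²/119.9918 = 18.4032
  (103 − 73.9286)²/73.9286 = 11.4319
  (121 − 112.7109)²/112.7109 = 0.6096
  (178 − 164.7713)²/164.7713 = 1.0621
  (80 − 101.5179)²/101.5179 = 4.5610
χ² = 2.2021 + 1.4634 + 0.0005 + 0.7708 + 1.8739 + 0.6706 + 3.9125 + 18.4032 + 11.4319 + 0.6096 + 1.0621 + 4.5610 = 46.962

46.962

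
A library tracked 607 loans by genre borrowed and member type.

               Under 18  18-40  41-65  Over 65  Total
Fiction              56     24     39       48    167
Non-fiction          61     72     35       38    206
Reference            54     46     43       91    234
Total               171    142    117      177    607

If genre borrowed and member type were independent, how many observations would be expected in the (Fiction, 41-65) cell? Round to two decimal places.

32.19

Row total (Fiction) = 167; column total (41-65) = 117; grand total N = 607.
Expected count = (row total × column total) / N = 167 × 117 / 607 = 32.19.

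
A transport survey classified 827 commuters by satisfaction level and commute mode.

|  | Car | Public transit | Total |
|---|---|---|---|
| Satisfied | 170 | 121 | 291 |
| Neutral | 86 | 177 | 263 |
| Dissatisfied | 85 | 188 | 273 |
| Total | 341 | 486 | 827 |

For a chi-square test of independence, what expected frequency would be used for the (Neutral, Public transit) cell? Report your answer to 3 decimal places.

Row total (Neutral) = 263; column total (Public transit) = 486; grand total N = 827.
Expected count = (row total × column total) / N = 263 × 486 / 827 = 154.556.

154.556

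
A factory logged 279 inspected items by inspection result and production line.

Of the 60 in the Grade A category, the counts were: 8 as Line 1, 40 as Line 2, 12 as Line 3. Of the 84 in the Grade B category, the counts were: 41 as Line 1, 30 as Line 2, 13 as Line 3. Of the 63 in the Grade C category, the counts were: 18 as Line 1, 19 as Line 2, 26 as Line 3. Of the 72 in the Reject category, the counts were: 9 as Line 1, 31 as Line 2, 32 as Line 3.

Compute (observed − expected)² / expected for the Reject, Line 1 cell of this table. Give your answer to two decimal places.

5.74

Row total (Reject) = 72; column total (Line 1) = 76; N = 279.
Expected count E = 72 × 76 / 279 = 19.613.
Contribution = (O − E)²/E = (9 − 19.613)² / 19.613 = 5.74.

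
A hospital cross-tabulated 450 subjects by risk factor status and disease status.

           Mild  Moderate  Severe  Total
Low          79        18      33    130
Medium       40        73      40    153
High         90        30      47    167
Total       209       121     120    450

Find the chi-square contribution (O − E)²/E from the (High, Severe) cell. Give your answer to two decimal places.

Row total (High) = 167; column total (Severe) = 120; N = 450.
Expected count E = 167 × 120 / 450 = 44.533.
Contribution = (O − E)²/E = (47 − 44.533)² / 44.533 = 0.14.

0.14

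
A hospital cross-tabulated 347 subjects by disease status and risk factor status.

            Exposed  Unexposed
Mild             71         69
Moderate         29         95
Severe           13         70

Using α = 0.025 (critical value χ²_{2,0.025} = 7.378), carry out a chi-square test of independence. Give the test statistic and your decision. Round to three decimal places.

36.554; reject H₀

Row totals: 140, 124, 83. Column totals: 113, 234. Grand total N = 347.
Expected counts (row total × column total / N):
  Mild, Exposed: 140×113/347 = 45.5908
  Mild, Unexposed: 140×234/347 = 94.4092
  Moderate, Exposed: 124×113/347 = 40.3804
  Moderate, Unexposed: 124×234/347 = 83.6196
  Severe, Exposed: 83×113/347 = 27.0288
  Severe, Unexposed: 83×234/347 = 55.9712
Contributions (O − E)²/E:
  (71 − 45.5908)²/45.5908 = 14.1614
  (69 − 94.4092)²/94.4092 = 6.8386
  (29 − 40.3804)²/40.3804 = 3.2073
  (95 − 83.6196)²/83.6196 = 1.5488
  (13 − 27.0288)²/27.0288 = 7.2814
  (70 − 55.9712)²/55.9712 = 3.5162
χ² = 14.1614 + 6.8386 + 3.2073 + 1.5488 + 7.2814 + 3.5162 = 36.554
df = (3−1)(2−1) = 2. Since 36.554 > 7.378, reject the null hypothesis of independence at α = 0.025.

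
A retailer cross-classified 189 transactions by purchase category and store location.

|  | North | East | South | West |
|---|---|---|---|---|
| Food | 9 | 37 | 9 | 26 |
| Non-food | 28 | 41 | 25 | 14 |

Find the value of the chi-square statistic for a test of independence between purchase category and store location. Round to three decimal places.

17.593

Row totals: 81, 108. Column totals: 37, 78, 34, 40. Grand total N = 189.
Expected counts (row total × column total / N):
  Food, North: 81×37/189 = 15.8571
  Food, East: 81×78/189 = 33.4286
  Food, South: 81×34/189 = 14.5714
  Food, West: 81×40/189 = 17.1429
  Non-food, North: 108×37/189 = 21.1429
  Non-food, East: 108×78/189 = 44.5714
  Non-food, South: 108×34/189 = 19.4286
  Non-food, West: 108×40/189 = 22.8571
Contributions (O − E)²/E:
  (9 − 15.8571)²/15.8571 = 2.9652
  (37 − 33.4286)²/33.4286 = 0.3816
  (9 − 14.5714)²/14.5714 = 2.1302
  (26 − 17.1429)²/17.1429 = 4.5761
  (28 − 21.1429)²/21.1429 = 2.2239
  (41 − 44.5714)²/44.5714 = 0.2862
  (25 − 19.4286)²/19.4286 = 1.5977
  (14 − 22.8571)²/22.8571 = 3.4321
χ² = 2.9652 + 0.3816 + 2.1302 + 4.5761 + 2.2239 + 0.2862 + 1.5977 + 3.4321 = 17.593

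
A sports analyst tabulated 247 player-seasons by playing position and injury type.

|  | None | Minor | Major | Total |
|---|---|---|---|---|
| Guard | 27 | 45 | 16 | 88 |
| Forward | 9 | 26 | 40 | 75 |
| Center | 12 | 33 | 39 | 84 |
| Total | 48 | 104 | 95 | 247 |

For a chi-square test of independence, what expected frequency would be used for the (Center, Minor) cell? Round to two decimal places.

Row total (Center) = 84; column total (Minor) = 104; grand total N = 247.
Expected count = (row total × column total) / N = 84 × 104 / 247 = 35.37.

35.37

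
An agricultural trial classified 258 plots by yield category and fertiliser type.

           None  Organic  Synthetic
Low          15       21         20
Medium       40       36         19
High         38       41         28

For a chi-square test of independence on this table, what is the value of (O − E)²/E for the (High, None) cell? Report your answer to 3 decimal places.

Row total (High) = 107; column total (None) = 93; N = 258.
Expected count E = 107 × 93 / 258 = 38.5698.
Contribution = (O − E)²/E = (38 − 38.5698)² / 38.5698 = 0.008.

0.008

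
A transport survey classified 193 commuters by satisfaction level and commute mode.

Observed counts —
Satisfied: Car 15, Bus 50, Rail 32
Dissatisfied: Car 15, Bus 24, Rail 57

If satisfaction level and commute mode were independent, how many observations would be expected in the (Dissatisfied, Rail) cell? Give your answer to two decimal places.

Row total (Dissatisfied) = 96; column total (Rail) = 89; grand total N = 193.
Expected count = (row total × column total) / N = 96 × 89 / 193 = 44.27.

44.27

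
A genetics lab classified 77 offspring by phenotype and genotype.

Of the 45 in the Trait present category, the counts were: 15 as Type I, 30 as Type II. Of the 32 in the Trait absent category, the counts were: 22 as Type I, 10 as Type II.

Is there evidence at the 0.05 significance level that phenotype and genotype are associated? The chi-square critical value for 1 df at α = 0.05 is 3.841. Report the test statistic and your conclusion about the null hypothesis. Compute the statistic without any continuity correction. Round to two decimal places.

Row totals: 45, 32. Column totals: 37, 40. Grand total N = 77.
Expected counts (row total × column total / N):
  Trait present, Type I: 45×37/77 = 21.623
  Trait present, Type II: 45×40/77 = 23.377
  Trait absent, Type I: 32×37/77 = 15.377
  Trait absent, Type II: 32×40/77 = 16.623
Contributions (O − E)²/E:
  (15 − 21.623)²/21.623 = 2.0286
  (30 − 23.377)²/23.377 = 1.8764
  (22 − 15.377)²/15.377 = 2.8526
  (10 − 16.623)²/16.623 = 2.6388
χ² = 2.0286 + 1.8764 + 2.8526 + 2.6388 = 9.40
df = (2−1)(2−1) = 1. Since 9.40 > 3.841, reject the null hypothesis of independence at α = 0.05.

9.40; reject H₀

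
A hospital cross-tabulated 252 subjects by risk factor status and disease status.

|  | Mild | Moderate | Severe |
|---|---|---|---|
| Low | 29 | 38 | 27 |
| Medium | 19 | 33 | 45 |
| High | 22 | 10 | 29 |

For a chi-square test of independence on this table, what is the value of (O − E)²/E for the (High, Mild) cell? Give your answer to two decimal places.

1.51

Row total (High) = 61; column total (Mild) = 70; N = 252.
Expected count E = 61 × 70 / 252 = 16.944.
Contribution = (O − E)²/E = (22 − 16.944)² / 16.944 = 1.51.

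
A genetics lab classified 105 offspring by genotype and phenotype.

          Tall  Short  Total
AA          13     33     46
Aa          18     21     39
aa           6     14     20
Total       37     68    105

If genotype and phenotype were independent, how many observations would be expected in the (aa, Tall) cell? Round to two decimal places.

Row total (aa) = 20; column total (Tall) = 37; grand total N = 105.
Expected count = (row total × column total) / N = 20 × 37 / 105 = 7.05.

7.05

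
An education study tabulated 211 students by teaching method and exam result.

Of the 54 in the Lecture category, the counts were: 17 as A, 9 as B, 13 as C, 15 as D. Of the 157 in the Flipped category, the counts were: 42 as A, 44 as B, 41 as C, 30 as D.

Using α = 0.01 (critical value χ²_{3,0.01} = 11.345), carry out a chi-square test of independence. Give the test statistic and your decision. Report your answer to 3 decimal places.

3.867; fail to reject H₀

Row totals: 54, 157. Column totals: 59, 53, 54, 45. Grand total N = 211.
Expected counts (row total × column total / N):
  Lecture, A: 54×59/211 = 15.0995
  Lecture, B: 54×53/211 = 13.5640
  Lecture, C: 54×54/211 = 13.8199
  Lecture, D: 54×45/211 = 11.5166
  Flipped, A: 157×59/211 = 43.9005
  Flipped, B: 157×53/211 = 39.4360
  Flipped, C: 157×54/211 = 40.1801
  Flipped, D: 157×45/211 = 33.4834
Contributions (O − E)²/E:
  (17 − 15.0995)²/15.0995 = 0.2392
  (9 − 13.5640)²/13.5640 = 1.5357
  (13 − 13.8199)²/13.8199 = 0.0486
  (15 − 11.5166)²/11.5166 = 1.0536
  (42 − 43.9005)²/43.9005 = 0.0823
  (44 − 39.4360)²/39.4360 = 0.5282
  (41 − 40.1801)²/40.1801 = 0.0167
  (30 − 33.4834)²/33.4834 = 0.3624
χ² = 0.2392 + 1.5357 + 0.0486 + 1.0536 + 0.0823 + 0.5282 + 0.0167 + 0.3624 = 3.867
df = (2−1)(4−1) = 3. Since 3.867 < 11.345, fail to reject the null hypothesis of independence at α = 0.01.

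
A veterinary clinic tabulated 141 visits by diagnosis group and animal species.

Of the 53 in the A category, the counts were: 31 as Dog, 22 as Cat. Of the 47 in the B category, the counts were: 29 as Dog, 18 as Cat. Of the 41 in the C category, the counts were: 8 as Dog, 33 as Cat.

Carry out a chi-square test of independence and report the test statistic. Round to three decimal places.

Row totals: 53, 47, 41. Column totals: 68, 73. Grand total N = 141.
Expected counts (row total × column total / N):
  A, Dog: 53×68/141 = 25.56028
  A, Cat: 53×73/141 = 27.43972
  B, Dog: 47×68/141 = 22.66667
  B, Cat: 47×73/141 = 24.33333
  C, Dog: 41×68/141 = 19.77305
  C, Cat: 41×73/141 = 21.22695
Contributions (O − E)²/E:
  (31 − 25.56028)²/25.56028 = 1.1577
  (22 − 27.43972)²/27.43972 = 1.0784
  (29 − 22.66667)²/22.66667 = 1.7696
  (18 − 24.33333)²/24.33333 = 1.6484
  (8 − 19.77305)²/19.77305 = 7.0098
  (33 − 21.22695)²/21.22695 = 6.5297
χ² = 1.1577 + 1.0784 + 1.7696 + 1.6484 + 7.0098 + 6.5297 = 19.194

19.194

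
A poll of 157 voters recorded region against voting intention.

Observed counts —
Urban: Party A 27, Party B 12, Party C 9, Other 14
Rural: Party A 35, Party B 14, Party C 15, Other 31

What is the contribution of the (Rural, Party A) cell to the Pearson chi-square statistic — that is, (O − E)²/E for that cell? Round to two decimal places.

Row total (Rural) = 95; column total (Party A) = 62; N = 157.
Expected count E = 95 × 62 / 157 = 37.516.
Contribution = (O − E)²/E = (35 − 37.516)² / 37.516 = 0.17.

0.17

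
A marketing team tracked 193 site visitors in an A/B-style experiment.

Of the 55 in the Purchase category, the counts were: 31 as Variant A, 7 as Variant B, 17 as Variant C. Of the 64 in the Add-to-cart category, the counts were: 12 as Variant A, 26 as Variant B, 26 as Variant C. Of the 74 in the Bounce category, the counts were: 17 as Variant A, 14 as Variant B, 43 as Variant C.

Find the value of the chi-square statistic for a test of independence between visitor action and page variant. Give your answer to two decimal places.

Row totals: 55, 64, 74. Column totals: 60, 47, 86. Grand total N = 193.
Expected counts (row total × column total / N):
  Purchase, Variant A: 55×60/193 = 17.0984
  Purchase, Variant B: 55×47/193 = 13.3938
  Purchase, Variant C: 55×86/193 = 24.5078
  Add-to-cart, Variant A: 64×60/193 = 19.8964
  Add-to-cart, Variant B: 64×47/193 = 15.5855
  Add-to-cart, Variant C: 64×86/193 = 28.5181
  Bounce, Variant A: 74×60/193 = 23.0052
  Bounce, Variant B: 74×47/193 = 18.0207
  Bounce, Variant C: 74×86/193 = 32.9741
Contributions (O − E)²/E:
  (31 − 17.0984)²/17.0984 = 11.3025
  (7 − 13.3938)²/13.3938 = 3.0522
  (17 − 24.5078)²/24.5078 = 2.3000
  (12 − 19.8964)²/19.8964 = 3.1339
  (26 − 15.5855)²/15.5855 = 6.9591
  (26 − 28.5181)²/28.5181 = 0.2223
  (17 − 23.0052)²/23.0052 = 1.5676
  (14 − 18.0207)²/18.0207 = 0.8971
  (43 − 32.9741)²/32.9741 = 3.0484
χ² = 11.3025 + 3.0522 + 2.3000 + 3.1339 + 6.9591 + 0.2223 + 1.5676 + 0.8971 + 3.0484 = 32.48

32.48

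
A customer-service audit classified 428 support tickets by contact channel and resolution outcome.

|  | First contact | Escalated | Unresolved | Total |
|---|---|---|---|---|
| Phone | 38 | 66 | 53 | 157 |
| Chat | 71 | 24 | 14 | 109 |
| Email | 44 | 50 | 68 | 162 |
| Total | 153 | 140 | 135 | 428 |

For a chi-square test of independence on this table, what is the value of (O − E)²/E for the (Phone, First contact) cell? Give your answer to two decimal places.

Row total (Phone) = 157; column total (First contact) = 153; N = 428.
Expected count E = 157 × 153 / 428 = 56.124.
Contribution = (O − E)²/E = (38 − 56.124)² / 56.124 = 5.85.

5.85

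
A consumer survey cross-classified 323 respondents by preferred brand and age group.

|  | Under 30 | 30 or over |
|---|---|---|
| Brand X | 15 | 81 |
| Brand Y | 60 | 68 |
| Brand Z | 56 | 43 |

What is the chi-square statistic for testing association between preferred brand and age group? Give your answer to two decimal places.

Row totals: 96, 128, 99. Column totals: 131, 192. Grand total N = 323.
Expected counts (row total × column total / N):
  Brand X, Under 30: 96×131/323 = 38.935
  Brand X, 30 or over: 96×192/323 = 57.065
  Brand Y, Under 30: 128×131/323 = 51.913
  Brand Y, 30 or over: 128×192/323 = 76.087
  Brand Z, Under 30: 99×131/323 = 40.152
  Brand Z, 30 or over: 99×192/323 = 58.848
Contributions (O − E)²/E:
  (15 − 38.935)²/38.935 = 14.7139
  (81 − 57.065)²/57.065 = 10.0392
  (60 − 51.913)²/51.913 = 1.2598
  (68 − 76.087)²/76.087 = 0.8595
  (56 − 40.152)²/40.152 = 6.2552
  (43 − 58.848)²/58.848 = 4.2679
χ² = 14.7139 + 10.0392 + 1.2598 + 0.8595 + 6.2552 + 4.2679 = 37.40

37.40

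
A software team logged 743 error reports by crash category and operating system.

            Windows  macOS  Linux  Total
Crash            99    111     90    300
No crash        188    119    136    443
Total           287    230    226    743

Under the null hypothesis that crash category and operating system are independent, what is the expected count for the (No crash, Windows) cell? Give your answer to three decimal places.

171.118

Row total (No crash) = 443; column total (Windows) = 287; grand total N = 743.
Expected count = (row total × column total) / N = 443 × 287 / 743 = 171.118.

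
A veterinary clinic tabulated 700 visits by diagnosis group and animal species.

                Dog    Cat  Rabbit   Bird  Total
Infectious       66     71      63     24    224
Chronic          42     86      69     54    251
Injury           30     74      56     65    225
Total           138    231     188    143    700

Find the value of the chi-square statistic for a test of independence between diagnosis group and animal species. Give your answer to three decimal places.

Grand total N = 700.
Expected counts (row total × column total / N):
  Infectious, Dog: 224×138/700 = 44.1600
  Infectious, Cat: 224×231/700 = 73.9200
  Infectious, Rabbit: 224×188/700 = 60.1600
  Infectious, Bird: 224×143/700 = 45.7600
  Chronic, Dog: 251×138/700 = 49.4829
  Chronic, Cat: 251×231/700 = 82.8300
  Chronic, Rabbit: 251×188/700 = 67.4114
  Chronic, Bird: 251×143/700 = 51.2757
  Injury, Dog: 225×138/700 = 44.3571
  Injury, Cat: 225×231/700 = 74.2500
  Injury, Rabbit: 225×188/700 = 60.4286
  Injury, Bird: 225×143/700 = 45.9643
Contributions (O − E)²/E:
  (66 − 44.1600)²/44.1600 = 10.8013
  (71 − 73.9200)²/73.9200 = 0.1153
  (63 − 60.1600)²/60.1600 = 0.1341
  (24 − 45.7600)²/45.7600 = 10.3474
  (42 − 49.4829)²/49.4829 = 1.1316
  (86 − 82.8300)²/82.8300 = 0.1213
  (69 − 67.4114)²/67.4114 = 0.0374
  (54 − 51.2757)²/51.2757 = 0.1447
  (30 − 44.3571)²/44.3571 = 4.6470
  (74 − 74.2500)²/74.2500 = 0.0008
  (56 − 60.4286)²/60.4286 = 0.3246
  (65 − 45.9643)²/45.9643 = 7.8835
χ² = 10.8013 + 0.1153 + 0.1341 + 10.3474 + 1.1316 + 0.1213 + 0.0374 + 0.1447 + 4.6470 + 0.0008 + 0.3246 + 7.8835 = 35.689

35.689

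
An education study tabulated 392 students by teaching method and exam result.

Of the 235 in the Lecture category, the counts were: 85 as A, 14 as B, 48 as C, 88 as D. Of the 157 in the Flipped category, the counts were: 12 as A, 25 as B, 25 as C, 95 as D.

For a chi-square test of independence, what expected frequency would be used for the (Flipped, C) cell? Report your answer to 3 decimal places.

Row total (Flipped) = 157; column total (C) = 73; grand total N = 392.
Expected count = (row total × column total) / N = 157 × 73 / 392 = 29.237.

29.237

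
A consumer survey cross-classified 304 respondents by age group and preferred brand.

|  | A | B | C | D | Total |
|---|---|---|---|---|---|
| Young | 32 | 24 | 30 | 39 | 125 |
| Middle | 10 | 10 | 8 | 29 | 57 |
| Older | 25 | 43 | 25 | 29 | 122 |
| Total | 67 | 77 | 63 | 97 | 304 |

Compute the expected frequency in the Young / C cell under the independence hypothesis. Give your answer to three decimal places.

Row total (Young) = 125; column total (C) = 63; grand total N = 304.
Expected count = (row total × column total) / N = 125 × 63 / 304 = 25.905.

25.905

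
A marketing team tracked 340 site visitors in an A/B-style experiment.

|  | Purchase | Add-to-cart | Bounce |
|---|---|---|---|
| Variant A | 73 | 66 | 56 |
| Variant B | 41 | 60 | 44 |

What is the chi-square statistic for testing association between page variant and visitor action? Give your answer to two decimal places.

Row totals: 195, 145. Column totals: 114, 126, 100. Grand total N = 340.
Expected counts (row total × column total / N):
  Variant A, Purchase: 195×114/340 = 65.382
  Variant A, Add-to-cart: 195×126/340 = 72.265
  Variant A, Bounce: 195×100/340 = 57.353
  Variant B, Purchase: 145×114/340 = 48.618
  Variant B, Add-to-cart: 145×126/340 = 53.735
  Variant B, Bounce: 145×100/340 = 42.647
Contributions (O − E)²/E:
  (73 − 65.382)²/65.382 = 0.8876
  (66 − 72.265)²/72.265 = 0.5431
  (56 − 57.353)²/57.353 = 0.0319
  (41 − 48.618)²/48.618 = 1.1937
  (60 − 53.735)²/53.735 = 0.7304
  (44 − 42.647)²/42.647 = 0.0429
χ² = 0.8876 + 0.5431 + 0.0319 + 1.1937 + 0.7304 + 0.0429 = 3.43

3.43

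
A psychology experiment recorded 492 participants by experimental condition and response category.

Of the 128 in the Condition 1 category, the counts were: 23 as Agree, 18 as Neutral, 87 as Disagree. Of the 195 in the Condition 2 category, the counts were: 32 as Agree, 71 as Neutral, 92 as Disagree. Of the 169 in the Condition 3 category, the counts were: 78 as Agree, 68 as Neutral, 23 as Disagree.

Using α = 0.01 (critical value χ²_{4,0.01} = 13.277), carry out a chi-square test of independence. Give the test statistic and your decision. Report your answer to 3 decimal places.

107.943; reject H₀

Row totals: 128, 195, 169. Column totals: 133, 157, 202. Grand total N = 492.
Expected counts (row total × column total / N):
  Condition 1, Agree: 128×133/492 = 34.6016
  Condition 1, Neutral: 128×157/492 = 40.8455
  Condition 1, Disagree: 128×202/492 = 52.5528
  Condition 2, Agree: 195×133/492 = 52.7134
  Condition 2, Neutral: 195×157/492 = 62.2256
  Condition 2, Disagree: 195×202/492 = 80.0610
  Condition 3, Agree: 169×133/492 = 45.6850
  Condition 3, Neutral: 169×157/492 = 53.9289
  Condition 3, Disagree: 169×202/492 = 69.3862
Contributions (O − E)²/E:
  (23 − 34.6016)²/34.6016 = 3.8899
  (18 − 40.8455)²/40.8455 = 12.7778
  (87 − 52.5528)²/52.5528 = 22.5794
  (32 − 52.7134)²/52.7134 = 8.1392
  (71 − 62.2256)²/62.2256 = 1.2373
  (92 − 80.0610)²/80.0610 = 1.7804
  (78 − 45.6850)²/45.6850 = 22.8578
  (68 − 53.9289)²/53.9289 = 3.6714
  (23 − 69.3862)²/69.3862 = 31.0102
χ² = 3.8899 + 12.7778 + 22.5794 + 8.1392 + 1.2373 + 1.7804 + 22.8578 + 3.6714 + 31.0102 = 107.943
df = (3−1)(3−1) = 4. Since 107.943 > 13.277, reject the null hypothesis of independence at α = 0.01.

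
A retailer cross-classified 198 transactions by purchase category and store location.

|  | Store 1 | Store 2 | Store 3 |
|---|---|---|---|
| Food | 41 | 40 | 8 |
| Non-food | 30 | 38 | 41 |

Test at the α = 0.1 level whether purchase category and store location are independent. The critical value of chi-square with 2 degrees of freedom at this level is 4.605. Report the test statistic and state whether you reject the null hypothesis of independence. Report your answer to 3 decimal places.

22.186; reject H₀

Row totals: 89, 109. Column totals: 71, 78, 49. Grand total N = 198.
Expected counts (row total × column total / N):
  Food, Store 1: 89×71/198 = 31.9141
  Food, Store 2: 89×78/198 = 35.0606
  Food, Store 3: 89×49/198 = 22.0253
  Non-food, Store 1: 109×71/198 = 39.0859
  Non-food, Store 2: 109×78/198 = 42.9394
  Non-food, Store 3: 109×49/198 = 26.9747
Contributions (O − E)²/E:
  (41 − 31.9141)²/31.9141 = 2.5867
  (40 − 35.0606)²/35.0606 = 0.6959
  (8 − 22.0253)²/22.0253 = 8.9310
  (30 − 39.0859)²/39.0859 = 2.1121
  (38 − 42.9394)²/42.9394 = 0.5682
  (41 − 26.9747)²/26.9747 = 7.2924
χ² = 2.5867 + 0.6959 + 8.9310 + 2.1121 + 0.5682 + 7.2924 = 22.186
df = (2−1)(3−1) = 2. Since 22.186 > 4.605, reject the null hypothesis of independence at α = 0.1.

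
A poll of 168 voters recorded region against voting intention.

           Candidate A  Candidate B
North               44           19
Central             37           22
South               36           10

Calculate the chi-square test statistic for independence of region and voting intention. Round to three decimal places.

2.958

Row totals: 63, 59, 46. Column totals: 117, 51. Grand total N = 168.
Expected counts (row total × column total / N):
  North, Candidate A: 63×117/168 = 43.8750
  North, Candidate B: 63×51/168 = 19.1250
  Central, Candidate A: 59×117/168 = 41.0893
  Central, Candidate B: 59×51/168 = 17.9107
  South, Candidate A: 46×117/168 = 32.0357
  South, Candidate B: 46×51/168 = 13.9643
Contributions (O − E)²/E:
  (44 − 43.8750)²/43.8750 = 0.0004
  (19 − 19.1250)²/19.1250 = 0.0008
  (37 − 41.0893)²/41.0893 = 0.4070
  (22 − 17.9107)²/17.9107 = 0.9337
  (36 − 32.0357)²/32.0357 = 0.4906
  (10 − 13.9643)²/13.9643 = 1.1254
χ² = 0.0004 + 0.0008 + 0.4070 + 0.9337 + 0.4906 + 1.1254 = 2.958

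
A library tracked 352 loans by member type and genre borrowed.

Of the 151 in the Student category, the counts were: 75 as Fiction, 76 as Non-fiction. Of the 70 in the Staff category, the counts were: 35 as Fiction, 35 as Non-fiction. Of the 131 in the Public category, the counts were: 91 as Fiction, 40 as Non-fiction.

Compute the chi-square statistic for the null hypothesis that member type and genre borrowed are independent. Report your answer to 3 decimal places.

Row totals: 151, 70, 131. Column totals: 201, 151. Grand total N = 352.
Expected counts (row total × column total / N):
  Student, Fiction: 151×201/352 = 86.2244
  Student, Non-fiction: 151×151/352 = 64.7756
  Staff, Fiction: 70×201/352 = 39.9716
  Staff, Non-fiction: 70×151/352 = 30.0284
  Public, Fiction: 131×201/352 = 74.8040
  Public, Non-fiction: 131×151/352 = 56.1960
Contributions (O − E)²/E:
  (75 − 86.2244)²/86.2244 = 1.4612
  (76 − 64.7756)²/64.7756 = 1.9450
  (35 − 39.9716)²/39.9716 = 0.6184
  (35 − 30.0284)²/30.0284 = 0.8231
  (91 − 74.8040)²/74.8040 = 3.5066
  (40 − 56.1960)²/56.1960 = 4.6678
χ² = 1.4612 + 1.9450 + 0.6184 + 0.8231 + 3.5066 + 4.6678 = 13.022

13.022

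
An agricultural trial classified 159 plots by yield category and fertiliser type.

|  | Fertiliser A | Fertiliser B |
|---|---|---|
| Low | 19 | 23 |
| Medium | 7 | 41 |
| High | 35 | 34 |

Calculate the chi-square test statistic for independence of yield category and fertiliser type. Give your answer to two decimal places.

Row totals: 42, 48, 69. Column totals: 61, 98. Grand total N = 159.
Expected counts (row total × column total / N):
  Low, Fertiliser A: 42×61/159 = 16.113
  Low, Fertiliser B: 42×98/159 = 25.887
  Medium, Fertiliser A: 48×61/159 = 18.415
  Medium, Fertiliser B: 48×98/159 = 29.585
  High, Fertiliser A: 69×61/159 = 26.472
  High, Fertiliser B: 69×98/159 = 42.528
Contributions (O − E)²/E:
  (19 − 16.113)²/16.113 = 0.5173
  (23 − 25.887)²/25.887 = 0.3220
  (7 − 18.415)²/18.415 = 7.0759
  (41 − 29.585)²/29.585 = 4.4043
  (35 − 26.472)²/26.472 = 2.7473
  (34 − 42.528)²/42.528 = 1.7101
χ² = 0.5173 + 0.3220 + 7.0759 + 4.4043 + 2.7473 + 1.7101 = 16.78

16.78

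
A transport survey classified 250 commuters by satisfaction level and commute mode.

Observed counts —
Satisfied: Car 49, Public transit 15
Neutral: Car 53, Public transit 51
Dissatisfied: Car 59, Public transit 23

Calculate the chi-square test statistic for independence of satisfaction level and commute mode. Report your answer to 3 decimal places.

14.361

Row totals: 64, 104, 82. Column totals: 161, 89. Grand total N = 250.
Expected counts (row total × column total / N):
  Satisfied, Car: 64×161/250 = 41.2160
  Satisfied, Public transit: 64×89/250 = 22.7840
  Neutral, Car: 104×161/250 = 66.9760
  Neutral, Public transit: 104×89/250 = 37.0240
  Dissatisfied, Car: 82×161/250 = 52.8080
  Dissatisfied, Public transit: 82×89/250 = 29.1920
Contributions (O − E)²/E:
  (49 − 41.2160)²/41.2160 = 1.4701
  (15 − 22.7840)²/22.7840 = 2.6594
  (53 − 66.9760)²/66.9760 = 2.9164
  (51 − 37.0240)²/37.0240 = 5.2757
  (59 − 52.8080)²/52.8080 = 0.7260
  (23 − 29.1920)²/29.1920 = 1.3134
χ² = 1.4701 + 2.6594 + 2.9164 + 5.2757 + 0.7260 + 1.3134 = 14.361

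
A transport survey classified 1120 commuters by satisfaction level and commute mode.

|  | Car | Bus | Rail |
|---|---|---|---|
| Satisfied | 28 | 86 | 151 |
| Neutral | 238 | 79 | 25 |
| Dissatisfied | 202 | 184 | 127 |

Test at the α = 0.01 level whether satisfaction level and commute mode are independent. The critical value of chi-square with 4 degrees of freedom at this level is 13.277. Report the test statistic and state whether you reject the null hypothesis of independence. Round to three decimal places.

Row totals: 265, 342, 513. Column totals: 468, 349, 303. Grand total N = 1120.
Expected counts (row total × column total / N):
  Satisfied, Car: 265×468/1120 = 110.7321
  Satisfied, Bus: 265×349/1120 = 82.5759
  Satisfied, Rail: 265×303/1120 = 71.6920
  Neutral, Car: 342×468/1120 = 142.9071
  Neutral, Bus: 342×349/1120 = 106.5696
  Neutral, Rail: 342×303/1120 = 92.5232
  Dissatisfied, Car: 513×468/1120 = 214.3607
  Dissatisfied, Bus: 513×349/1120 = 159.8545
  Dissatisfied, Rail: 513×303/1120 = 138.7848
Contributions (O − E)²/E:
  (28 − 110.7321)²/110.7321 = 61.8123
  (86 − 82.5759)²/82.5759 = 0.1420
  (151 − 71.6920)²/71.6920 = 87.7331
  (238 − 142.9071)²/142.9071 = 63.2765
  (79 − 106.5696)²/106.5696 = 7.1323
  (25 − 92.5232)²/92.5232 = 49.2783
  (202 − 214.3607)²/214.3607 = 0.7128
  (184 − 159.8545)²/159.8545 = 3.6471
  (127 − 138.7848)²/138.7848 = 1.0007
χ² = 61.8123 + 0.1420 + 87.7331 + 63.2765 + 7.1323 + 49.2783 + 0.7128 + 3.6471 + 1.0007 = 274.735
df = (3−1)(3−1) = 4. Since 274.735 > 13.277, reject the null hypothesis of independence at α = 0.01.

274.735; reject H₀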